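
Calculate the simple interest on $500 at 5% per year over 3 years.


Use the formula I = P x R x T / 100
P x R x T = 500 x 5 x 3 = 7500
I = 7500 / 100 = $75

$75


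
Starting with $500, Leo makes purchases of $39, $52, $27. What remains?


Add up expenses:
$39 + $52 + $27 = $118
Subtract from budget:
$500 - $118 = $382

$382


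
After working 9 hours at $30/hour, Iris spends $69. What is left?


Calculate earnings:
9 x $30 = $270
Subtract spending:
$270 - $69 = $201

$201


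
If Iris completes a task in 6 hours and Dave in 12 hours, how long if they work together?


Iris's rate: 1/6 of the job per hour
Dave's rate: 1/12 of the job per hour
Combined rate: 1/6 + 1/12 = 1/4 per hour
Time = 1 / (1/4) = 4 hours

4 hours


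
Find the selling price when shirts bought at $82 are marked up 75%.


Calculate the markup amount:
75% of $82 = $61.50
Add to cost:
$82 + $61.50 = $143.50

$143.50


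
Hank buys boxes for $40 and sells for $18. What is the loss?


Selling price = $18
Cost price = $40
Loss = cost price - selling price:
Loss = $40 - $18 = $22

$22


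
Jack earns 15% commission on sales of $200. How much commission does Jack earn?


Convert rate to decimal:
15% = 0.15
Multiply by sales:
$200 x 0.15 = $30

$30


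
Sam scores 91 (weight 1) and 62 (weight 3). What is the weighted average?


Weighted sum:
1 x 91 + 3 x 62 = 277
Total weight:
1 + 3 = 4
Weighted average:
277 / 4 = 69.25

69.25


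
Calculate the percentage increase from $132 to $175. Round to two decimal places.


Find the absolute change:
|175 - 132| = 43
Divide by original and multiply by 100:
43 / 132 x 100 = 32.5757...% ≈ 32.58%

32.58%


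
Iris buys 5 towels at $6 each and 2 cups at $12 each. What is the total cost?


Cost of towels:
5 x $6 = $30
Cost of cups:
2 x $12 = $24
Add both:
$30 + $24 = $54

$54


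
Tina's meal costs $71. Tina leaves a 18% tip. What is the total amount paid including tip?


Calculate the tip:
18% of $71 = $12.78
Add tip to meal cost:
$71 + $12.78 = $83.78

$83.78


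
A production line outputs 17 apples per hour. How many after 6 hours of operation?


Production rate: 17 apples per hour
Time: 6 hours
Total: 17 x 6 = 102 apples

102 apples


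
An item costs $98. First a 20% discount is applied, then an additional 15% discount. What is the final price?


First discount:
20% of $98 = $19.60
Price after first discount:
$98 - $19.60 = $78.40
Second discount:
15% of $78.40 = $11.76
Final price:
$78.40 - $11.76 = $66.64

$66.64


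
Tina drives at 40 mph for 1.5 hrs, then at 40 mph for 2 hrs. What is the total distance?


Leg 1 distance:
40 x 1.5 = 60 miles
Leg 2 distance:
40 x 2 = 80 miles
Total distance:
60 + 80 = 140 miles

140 miles


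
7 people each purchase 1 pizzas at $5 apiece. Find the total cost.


Cost per person:
1 x $5 = $5
Group total:
7 x $5 = $35

$35


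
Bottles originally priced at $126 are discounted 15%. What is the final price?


Calculate the discount amount:
15% of $126 = $18.90
Subtract from original:
$126 - $18.90 = $107.10

$107.10


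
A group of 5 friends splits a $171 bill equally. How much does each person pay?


Total bill: $171
Number of people: 5
Each pays: $171 / 5 = $34.20

$34.20


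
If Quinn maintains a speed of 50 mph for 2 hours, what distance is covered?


Use the formula: distance = speed x time
Speed = 50 mph, Time = 2 hours
50 x 2 = 100 miles

100 miles


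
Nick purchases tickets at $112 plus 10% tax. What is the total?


Calculate the tax:
10% of $112 = $11.20
Add tax to price:
$112 + $11.20 = $123.20

$123.20


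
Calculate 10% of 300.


Convert percentage to decimal:
10% = 0.1
Multiply:
300 x 0.1 = 30

30


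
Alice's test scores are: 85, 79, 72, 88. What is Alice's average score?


Add the scores:
85 + 79 + 72 + 88 = 324
Divide by the number of tests:
324 / 4 = 81

81


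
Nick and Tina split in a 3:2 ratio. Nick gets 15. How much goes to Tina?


Find the multiplier:
15 / 3 = 5
Apply to Tina's share:
2 x 5 = 10

10


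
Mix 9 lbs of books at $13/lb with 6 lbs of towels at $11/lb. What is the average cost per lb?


Cost of books:
9 x $13 = $117
Cost of towels:
6 x $11 = $66
Total cost: $117 + $66 = $183
Total weight: 15 lbs
Average: $183 / 15 = $12.20/lb

$12.20/lb


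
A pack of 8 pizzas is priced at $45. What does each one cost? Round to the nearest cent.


Total cost: $45
Number of items: 8
Unit price: $45 / 8 = $5.625 ≈ $5.63

$5.63


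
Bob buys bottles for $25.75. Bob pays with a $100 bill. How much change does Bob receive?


Start with the amount paid:
$100
Subtract the price:
$100 - $25.75 = $74.25

$74.25


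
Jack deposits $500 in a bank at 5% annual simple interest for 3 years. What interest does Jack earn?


Use the formula I = P x R x T / 100
P x R x T = 500 x 5 x 3 = 7500
I = 7500 / 100 = $75

$75


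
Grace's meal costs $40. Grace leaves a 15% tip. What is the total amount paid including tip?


Calculate the tip:
15% of $40 = $6
Add tip to meal cost:
$40 + $6 = $46

$46


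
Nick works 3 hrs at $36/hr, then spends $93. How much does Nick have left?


Calculate earnings:
3 x $36 = $108
Subtract spending:
$108 - $93 = $15

$15


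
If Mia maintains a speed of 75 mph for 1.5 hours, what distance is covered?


Use the formula: distance = speed x time
Speed = 75 mph, Time = 1.5 hours
75 x 1.5 = 112.5 miles

112.5 miles


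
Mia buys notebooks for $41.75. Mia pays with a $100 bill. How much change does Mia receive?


Start with the amount paid:
$100
Subtract the price:
$100 - $41.75 = $58.25

$58.25


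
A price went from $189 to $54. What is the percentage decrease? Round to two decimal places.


Find the absolute change:
|54 - 189| = 135
Divide by original and multiply by 100:
135 / 189 x 100 = 71.4285...% ≈ 71.43%

71.43%


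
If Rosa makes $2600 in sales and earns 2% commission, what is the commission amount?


Convert rate to decimal:
2% = 0.02
Multiply by sales:
$2600 x 0.02 = $52

$52


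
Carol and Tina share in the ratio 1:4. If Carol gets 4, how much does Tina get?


Find the multiplier:
4 / 1 = 4
Apply to Tina's share:
4 x 4 = 16

16


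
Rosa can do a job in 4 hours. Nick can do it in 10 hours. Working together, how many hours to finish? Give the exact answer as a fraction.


Rosa's rate: 1/4 of the job per hour
Nick's rate: 1/10 of the job per hour
Combined rate: 1/4 + 1/10 = 7/20 per hour
Time = 1 / (7/20) = 20/7 hours (≈ 2.86 hours)

20/7 hours


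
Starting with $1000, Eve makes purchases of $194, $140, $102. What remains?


Add up expenses:
$194 + $140 + $102 = $436
Subtract from budget:
$1000 - $436 = $564

$564


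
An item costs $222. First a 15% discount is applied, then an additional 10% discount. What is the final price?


First discount:
15% of $222 = $33.30
Price after first discount:
$222 - $33.30 = $188.70
Second discount:
10% of $188.70 = $18.87
Final price:
$188.70 - $18.87 = $169.83

$169.83


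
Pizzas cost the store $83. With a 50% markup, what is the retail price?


Calculate the markup amount:
50% of $83 = $41.50
Add to cost:
$83 + $41.50 = $124.50

$124.50


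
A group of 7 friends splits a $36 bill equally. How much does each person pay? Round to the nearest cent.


Total bill: $36
Number of people: 7
Each pays: $36 / 7 = $5.1428... ≈ $5.14

$5.14


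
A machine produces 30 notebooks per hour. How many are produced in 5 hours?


Production rate: 30 notebooks per hour
Time: 5 hours
Total: 30 x 5 = 150 notebooks

150 notebooks


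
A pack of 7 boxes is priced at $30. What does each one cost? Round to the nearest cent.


Total cost: $30
Number of items: 7
Unit price: $30 / 7 = $4.2857... ≈ $4.29

$4.29


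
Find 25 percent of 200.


Convert percentage to decimal:
25% = 0.25
Multiply:
200 x 0.25 = 50

50


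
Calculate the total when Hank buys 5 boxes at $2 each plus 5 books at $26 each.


Cost of boxes:
5 x $2 = $10
Cost of books:
5 x $26 = $130
Add both:
$10 + $130 = $140

$140


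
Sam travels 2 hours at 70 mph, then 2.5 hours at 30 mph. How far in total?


Leg 1 distance:
70 x 2 = 140 miles
Leg 2 distance:
30 x 2.5 = 75 miles
Total distance:
140 + 75 = 215 miles

215 miles


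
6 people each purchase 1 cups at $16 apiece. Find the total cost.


Cost per person:
1 x $16 = $16
Group total:
6 x $16 = $96

$96


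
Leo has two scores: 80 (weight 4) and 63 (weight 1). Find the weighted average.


Weighted sum:
4 x 80 + 1 x 63 = 383
Total weight:
4 + 1 = 5
Weighted average:
383 / 5 = 76.6

76.6


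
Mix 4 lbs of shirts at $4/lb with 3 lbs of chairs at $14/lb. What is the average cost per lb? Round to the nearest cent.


Cost of shirts:
4 x $4 = $16
Cost of chairs:
3 x $14 = $42
Total cost: $16 + $42 = $58
Total weight: 7 lbs
Average: $58 / 7 = $8.2857... ≈ $8.29/lb

$8.29/lb


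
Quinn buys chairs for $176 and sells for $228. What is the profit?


Selling price = $228
Cost price = $176
Profit = selling price - cost price:
Profit = $228 - $176 = $52

$52


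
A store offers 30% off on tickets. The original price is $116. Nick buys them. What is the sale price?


Calculate the discount amount:
30% of $116 = $34.80
Subtract from original:
$116 - $34.80 = $81.20

$81.20


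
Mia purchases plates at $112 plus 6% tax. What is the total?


Calculate the tax:
6% of $112 = $6.72
Add tax to price:
$112 + $6.72 = $118.72

$118.72


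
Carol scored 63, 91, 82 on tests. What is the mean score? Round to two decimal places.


Add the scores:
63 + 91 + 82 = 236
Divide by the number of tests:
236 / 3 = 78.6666... ≈ 78.67

78.67


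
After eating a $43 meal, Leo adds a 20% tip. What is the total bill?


Calculate the tip:
20% of $43 = $8.60
Add tip to meal cost:
$43 + $8.60 = $51.60

$51.60


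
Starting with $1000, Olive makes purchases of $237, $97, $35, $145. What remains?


Add up expenses:
$237 + $97 + $35 + $145 = $514
Subtract from budget:
$1000 - $514 = $486

$486


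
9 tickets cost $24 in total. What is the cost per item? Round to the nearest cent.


Total cost: $24
Number of items: 9
Unit price: $24 / 9 = $2.6666... ≈ $2.67

$2.67


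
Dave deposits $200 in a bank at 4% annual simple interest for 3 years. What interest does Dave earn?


Use the formula I = P x R x T / 100
P x R x T = 200 x 4 x 3 = 2400
I = 2400 / 100 = $24

$24


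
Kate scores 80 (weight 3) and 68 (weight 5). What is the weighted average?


Weighted sum:
3 x 80 + 5 x 68 = 580
Total weight:
3 + 5 = 8
Weighted average:
580 / 8 = 72.5

72.5


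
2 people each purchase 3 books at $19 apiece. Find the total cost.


Cost per person:
3 x $19 = $57
Group total:
2 x $57 = $114

$114


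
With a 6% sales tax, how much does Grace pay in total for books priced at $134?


Calculate the tax:
6% of $134 = $8.04
Add tax to price:
$134 + $8.04 = $142.04

$142.04


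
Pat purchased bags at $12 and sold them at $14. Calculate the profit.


Selling price = $14
Cost price = $12
Profit = selling price - cost price:
Profit = $14 - $12 = $2

$2


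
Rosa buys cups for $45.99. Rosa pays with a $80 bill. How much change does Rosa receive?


Start with the amount paid:
$80
Subtract the price:
$80 - $45.99 = $34.01

$34.01


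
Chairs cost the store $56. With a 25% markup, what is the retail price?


Calculate the markup amount:
25% of $56 = $14
Add to cost:
$56 + $14 = $70

$70


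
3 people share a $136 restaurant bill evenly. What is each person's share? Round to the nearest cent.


Total bill: $136
Number of people: 3
Each pays: $136 / 3 = $45.3333... ≈ $45.33

$45.33


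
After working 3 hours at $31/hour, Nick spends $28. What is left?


Calculate earnings:
3 x $31 = $93
Subtract spending:
$93 - $28 = $65

$65


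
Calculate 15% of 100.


Convert percentage to decimal:
15% = 0.15
Multiply:
100 x 0.15 = 15

15


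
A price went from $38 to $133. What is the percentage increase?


Find the absolute change:
|133 - 38| = 95
Divide by original and multiply by 100:
95 / 38 x 100 = 250%

250%


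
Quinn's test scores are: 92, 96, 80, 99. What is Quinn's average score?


Add the scores:
92 + 96 + 80 + 99 = 367
Divide by the number of tests:
367 / 4 = 91.75

91.75


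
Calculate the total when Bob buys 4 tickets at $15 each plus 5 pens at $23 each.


Cost of tickets:
4 x $15 = $60
Cost of pens:
5 x $23 = $115
Add both:
$60 + $115 = $175

$175


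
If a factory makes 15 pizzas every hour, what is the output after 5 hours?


Production rate: 15 pizzas per hour
Time: 5 hours
Total: 15 x 5 = 75 pizzas

75 pizzas


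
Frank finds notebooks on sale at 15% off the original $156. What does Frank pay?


Calculate the discount amount:
15% of $156 = $23.40
Subtract from original:
$156 - $23.40 = $132.60

$132.60


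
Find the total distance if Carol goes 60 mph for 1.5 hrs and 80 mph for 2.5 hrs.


Leg 1 distance:
60 x 1.5 = 90 miles
Leg 2 distance:
80 x 2.5 = 200 miles
Total distance:
90 + 200 = 290 miles

290 miles


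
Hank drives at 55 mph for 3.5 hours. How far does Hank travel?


Use the formula: distance = speed x time
Speed = 55 mph, Time = 3.5 hours
55 x 3.5 = 192.5 miles

192.5 miles


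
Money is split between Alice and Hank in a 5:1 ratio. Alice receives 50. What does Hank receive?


Find the multiplier:
50 / 5 = 10
Apply to Hank's share:
1 x 10 = 10

10


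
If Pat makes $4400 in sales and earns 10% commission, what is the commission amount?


Convert rate to decimal:
10% = 0.1
Multiply by sales:
$4400 x 0.1 = $440

$440


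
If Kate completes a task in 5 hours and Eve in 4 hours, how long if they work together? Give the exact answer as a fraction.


Kate's rate: 1/5 of the job per hour
Eve's rate: 1/4 of the job per hour
Combined rate: 1/5 + 1/4 = 9/20 per hour
Time = 1 / (9/20) = 20/9 hours (≈ 2.22 hours)

20/9 hours


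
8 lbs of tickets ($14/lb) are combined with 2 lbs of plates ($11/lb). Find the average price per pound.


Cost of tickets:
8 x $14 = $112
Cost of plates:
2 x $11 = $22
Total cost: $112 + $22 = $134
Total weight: 10 lbs
Average: $134 / 10 = $13.40/lb

$13.40/lb


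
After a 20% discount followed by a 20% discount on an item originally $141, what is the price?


First discount:
20% of $141 = $28.20
Price after first discount:
$141 - $28.20 = $112.80
Second discount:
20% of $112.80 = $22.56
Final price:
$112.80 - $22.56 = $90.24

$90.24


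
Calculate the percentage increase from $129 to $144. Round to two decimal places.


Find the absolute change:
|144 - 129| = 15
Divide by original and multiply by 100:
15 / 129 x 100 = 11.6279...% ≈ 11.63%

11.63%


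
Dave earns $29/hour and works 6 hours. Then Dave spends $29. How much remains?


Calculate earnings:
6 x $29 = $174
Subtract spending:
$174 - $29 = $145

$145


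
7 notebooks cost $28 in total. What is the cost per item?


Total cost: $28
Number of items: 7
Unit price: $28 / 7 = $4

$4


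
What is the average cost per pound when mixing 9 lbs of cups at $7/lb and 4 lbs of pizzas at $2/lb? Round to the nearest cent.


Cost of cups:
9 x $7 = $63
Cost of pizzas:
4 x $2 = $8
Total cost: $63 + $8 = $71
Total weight: 13 lbs
Average: $71 / 13 = $5.4615... ≈ $5.46/lb

$5.46/lb


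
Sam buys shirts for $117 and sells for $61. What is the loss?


Selling price = $61
Cost price = $117
Loss = cost price - selling price:
Loss = $117 - $61 = $56

$56


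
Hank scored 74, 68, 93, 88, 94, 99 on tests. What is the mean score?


Add the scores:
74 + 68 + 93 + 88 + 94 + 99 = 516
Divide by the number of tests:
516 / 6 = 86

86


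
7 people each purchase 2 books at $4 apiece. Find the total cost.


Cost per person:
2 x $4 = $8
Group total:
7 x $8 = $56

$56


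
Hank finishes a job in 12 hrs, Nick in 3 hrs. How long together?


Hank's rate: 1/12 of the job per hour
Nick's rate: 1/3 of the job per hour
Combined rate: 1/12 + 1/3 = 5/12 per hour
Time = 1 / (5/12) = 12/5 = 2.4 hours

2.4 hours


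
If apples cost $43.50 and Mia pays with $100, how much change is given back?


Start with the amount paid:
$100
Subtract the price:
$100 - $43.50 = $56.50

$56.50


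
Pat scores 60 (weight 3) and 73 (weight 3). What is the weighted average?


Weighted sum:
3 x 60 + 3 x 73 = 399
Total weight:
3 + 3 = 6
Weighted average:
399 / 6 = 66.5

66.5


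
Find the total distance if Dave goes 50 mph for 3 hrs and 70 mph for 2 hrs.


Leg 1 distance:
50 x 3 = 150 miles
Leg 2 distance:
70 x 2 = 140 miles
Total distance:
150 + 140 = 290 miles

290 miles


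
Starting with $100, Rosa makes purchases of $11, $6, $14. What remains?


Add up expenses:
$11 + $6 + $14 = $31
Subtract from budget:
$100 - $31 = $69

$69


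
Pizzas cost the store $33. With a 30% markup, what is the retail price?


Calculate the markup amount:
30% of $33 = $9.90
Add to cost:
$33 + $9.90 = $42.90

$42.90


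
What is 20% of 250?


Convert percentage to decimal:
20% = 0.2
Multiply:
250 x 0.2 = 50

50


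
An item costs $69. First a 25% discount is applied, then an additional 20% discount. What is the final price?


First discount:
25% of $69 = $17.25
Price after first discount:
$69 - $17.25 = $51.75
Second discount:
20% of $51.75 = $10.35
Final price:
$51.75 - $10.35 = $41.40

$41.40


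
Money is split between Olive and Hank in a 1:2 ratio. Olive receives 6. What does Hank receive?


Find the multiplier:
6 / 1 = 6
Apply to Hank's share:
2 x 6 = 12

12


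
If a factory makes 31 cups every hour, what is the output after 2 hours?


Production rate: 31 cups per hour
Time: 2 hours
Total: 31 x 2 = 62 cups

62 cups


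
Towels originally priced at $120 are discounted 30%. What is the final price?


Calculate the discount amount:
30% of $120 = $36
Subtract from original:
$120 - $36 = $84

$84


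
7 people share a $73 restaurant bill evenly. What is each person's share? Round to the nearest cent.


Total bill: $73
Number of people: 7
Each pays: $73 / 7 = $10.4285... ≈ $10.43

$10.43


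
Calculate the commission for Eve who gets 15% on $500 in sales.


Convert rate to decimal:
15% = 0.15
Multiply by sales:
$500 x 0.15 = $75

$75


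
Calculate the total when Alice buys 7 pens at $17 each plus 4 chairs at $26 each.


Cost of pens:
7 x $17 = $119
Cost of chairs:
4 x $26 = $104
Add both:
$119 + $104 = $223

$223


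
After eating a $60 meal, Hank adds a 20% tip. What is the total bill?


Calculate the tip:
20% of $60 = $12
Add tip to meal cost:
$60 + $12 = $72

$72


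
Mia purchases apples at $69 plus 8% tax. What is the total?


Calculate the tax:
8% of $69 = $5.52
Add tax to price:
$69 + $5.52 = $74.52

$74.52


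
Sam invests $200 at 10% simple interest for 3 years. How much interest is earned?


Use the formula I = P x R x T / 100
P x R x T = 200 x 10 x 3 = 6000
I = 6000 / 100 = $60

$60


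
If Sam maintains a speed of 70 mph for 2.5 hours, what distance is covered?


Use the formula: distance = speed x time
Speed = 70 mph, Time = 2.5 hours
70 x 2.5 = 175 miles

175 miles


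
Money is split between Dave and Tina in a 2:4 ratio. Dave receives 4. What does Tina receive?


Find the multiplier:
4 / 2 = 2
Apply to Tina's share:
4 x 2 = 8

8


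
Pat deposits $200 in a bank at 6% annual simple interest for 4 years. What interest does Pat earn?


Use the formula I = P x R x T / 100
P x R x T = 200 x 6 x 4 = 4800
I = 4800 / 100 = $48

$48


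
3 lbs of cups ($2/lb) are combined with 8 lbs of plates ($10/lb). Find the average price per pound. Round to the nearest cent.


Cost of cups:
3 x $2 = $6
Cost of plates:
8 x $10 = $80
Total cost: $6 + $80 = $86
Total weight: 11 lbs
Average: $86 / 11 = $7.8181... ≈ $7.82/lb

$7.82/lb


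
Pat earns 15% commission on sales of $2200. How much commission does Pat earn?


Convert rate to decimal:
15% = 0.15
Multiply by sales:
$2200 x 0.15 = $330

$330


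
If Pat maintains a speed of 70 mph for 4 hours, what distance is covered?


Use the formula: distance = speed x time
Speed = 70 mph, Time = 4 hours
70 x 4 = 280 miles

280 miles


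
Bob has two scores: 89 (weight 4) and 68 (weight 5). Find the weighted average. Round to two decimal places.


Weighted sum:
4 x 89 + 5 x 68 = 696
Total weight:
4 + 5 = 9
Weighted average:
696 / 9 = 77.3333... ≈ 77.33

77.33


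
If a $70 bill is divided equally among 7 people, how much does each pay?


Total bill: $70
Number of people: 7
Each pays: $70 / 7 = $10

$10


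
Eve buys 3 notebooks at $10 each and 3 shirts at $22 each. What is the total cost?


Cost of notebooks:
3 x $10 = $30
Cost of shirts:
3 x $22 = $66
Add both:
$30 + $66 = $96

$96


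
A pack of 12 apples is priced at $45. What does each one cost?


Total cost: $45
Number of items: 12
Unit price: $45 / 12 = $3.75

$3.75


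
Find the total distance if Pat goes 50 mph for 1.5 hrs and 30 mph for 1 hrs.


Leg 1 distance:
50 x 1.5 = 75 miles
Leg 2 distance:
30 x 1 = 30 miles
Total distance:
75 + 30 = 105 miles

105 miles


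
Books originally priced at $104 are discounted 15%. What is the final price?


Calculate the discount amount:
15% of $104 = $15.60
Subtract from original:
$104 - $15.60 = $88.40

$88.40


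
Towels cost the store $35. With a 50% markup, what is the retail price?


Calculate the markup amount:
50% of $35 = $17.50
Add to cost:
$35 + $17.50 = $52.50

$52.50


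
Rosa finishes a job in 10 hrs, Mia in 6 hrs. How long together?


Rosa's rate: 1/10 of the job per hour
Mia's rate: 1/6 of the job per hour
Combined rate: 1/10 + 1/6 = 4/15 per hour
Time = 1 / (4/15) = 15/4 = 3.75 hours

3.75 hours


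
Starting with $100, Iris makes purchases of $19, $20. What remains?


Add up expenses:
$19 + $20 = $39
Subtract from budget:
$100 - $39 = $61

$61


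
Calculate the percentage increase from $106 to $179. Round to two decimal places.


Find the absolute change:
|179 - 106| = 73
Divide by original and multiply by 100:
73 / 106 x 100 = 68.8679...% ≈ 68.87%

68.87%


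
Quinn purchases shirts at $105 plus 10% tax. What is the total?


Calculate the tax:
10% of $105 = $10.50
Add tax to price:
$105 + $10.50 = $115.50

$115.50


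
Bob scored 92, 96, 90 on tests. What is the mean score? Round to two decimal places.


Add the scores:
92 + 96 + 90 = 278
Divide by the number of tests:
278 / 3 = 92.6666... ≈ 92.67

92.67


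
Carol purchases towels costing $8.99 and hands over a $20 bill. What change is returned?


Start with the amount paid:
$20
Subtract the price:
$20 - $8.99 = $11.01

$11.01


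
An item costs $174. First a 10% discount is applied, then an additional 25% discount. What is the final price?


First discount:
10% of $174 = $17.40
Price after first discount:
$174 - $17.40 = $156.60
Second discount:
25% of $156.60 = $39.15
Final price:
$156.60 - $39.15 = $117.45

$117.45


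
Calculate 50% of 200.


Convert percentage to decimal:
50% = 0.5
Multiply:
200 x 0.5 = 100

100


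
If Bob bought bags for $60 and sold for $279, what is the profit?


Selling price = $279
Cost price = $60
Profit = selling price - cost price:
Profit = $279 - $60 = $219

$219


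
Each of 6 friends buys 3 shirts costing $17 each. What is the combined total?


Cost per person:
3 x $17 = $51
Group total:
6 x $51 = $306

$306


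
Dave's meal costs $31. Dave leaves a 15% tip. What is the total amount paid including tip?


Calculate the tip:
15% of $31 = $4.65
Add tip to meal cost:
$31 + $4.65 = $35.65

$35.65


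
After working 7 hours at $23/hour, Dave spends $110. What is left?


Calculate earnings:
7 x $23 = $161
Subtract spending:
$161 - $110 = $51

$51


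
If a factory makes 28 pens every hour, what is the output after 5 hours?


Production rate: 28 pens per hour
Time: 5 hours
Total: 28 x 5 = 140 pens

140 pens


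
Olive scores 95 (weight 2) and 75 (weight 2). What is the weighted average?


Weighted sum:
2 x 95 + 2 x 75 = 340
Total weight:
2 + 2 = 4
Weighted average:
340 / 4 = 85

85


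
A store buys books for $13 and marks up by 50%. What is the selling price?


Calculate the markup amount:
50% of $13 = $6.50
Add to cost:
$13 + $6.50 = $19.50

$19.50


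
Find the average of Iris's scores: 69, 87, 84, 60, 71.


Add the scores:
69 + 87 + 84 + 60 + 71 = 371
Divide by the number of tests:
371 / 5 = 74.2

74.2


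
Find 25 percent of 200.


Convert percentage to decimal:
25% = 0.25
Multiply:
200 x 0.25 = 50

50


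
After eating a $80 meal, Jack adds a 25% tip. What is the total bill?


Calculate the tip:
25% of $80 = $20
Add tip to meal cost:
$80 + $20 = $100

$100


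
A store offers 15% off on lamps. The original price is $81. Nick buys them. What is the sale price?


Calculate the discount amount:
15% of $81 = $12.15
Subtract from original:
$81 - $12.15 = $68.85

$68.85


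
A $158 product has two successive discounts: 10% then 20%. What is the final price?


First discount:
10% of $158 = $15.80
Price after first discount:
$158 - $15.80 = $142.20
Second discount:
20% of $142.20 = $28.44
Final price:
$142.20 - $28.44 = $113.76

$113.76


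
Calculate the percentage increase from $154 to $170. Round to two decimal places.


Find the absolute change:
|170 - 154| = 16
Divide by original and multiply by 100:
16 / 154 x 100 = 10.3896...% ≈ 10.39%

10.39%


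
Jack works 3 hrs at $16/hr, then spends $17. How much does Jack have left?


Calculate earnings:
3 x $16 = $48
Subtract spending:
$48 - $17 = $31

$31


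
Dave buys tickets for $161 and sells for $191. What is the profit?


Selling price = $191
Cost price = $161
Profit = selling price - cost price:
Profit = $191 - $161 = $30

$30


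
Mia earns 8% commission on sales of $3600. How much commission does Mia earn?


Convert rate to decimal:
8% = 0.08
Multiply by sales:
$3600 x 0.08 = $288

$288


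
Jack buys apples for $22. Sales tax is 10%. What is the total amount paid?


Calculate the tax:
10% of $22 = $2.20
Add tax to price:
$22 + $2.20 = $24.20

$24.20


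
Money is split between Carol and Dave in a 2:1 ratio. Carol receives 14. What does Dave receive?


Find the multiplier:
14 / 2 = 7
Apply to Dave's share:
1 x 7 = 7

7


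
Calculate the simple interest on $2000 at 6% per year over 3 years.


Use the formula I = P x R x T / 100
P x R x T = 2000 x 6 x 3 = 36000
I = 36000 / 100 = $360

$360


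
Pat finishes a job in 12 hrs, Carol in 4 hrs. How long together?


Pat's rate: 1/12 of the job per hour
Carol's rate: 1/4 of the job per hour
Combined rate: 1/12 + 1/4 = 1/3 per hour
Time = 1 / (1/3) = 3 hours

3 hours


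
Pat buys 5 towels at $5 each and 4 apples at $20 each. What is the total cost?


Cost of towels:
5 x $5 = $25
Cost of apples:
4 x $20 = $80
Add both:
$25 + $80 = $105

$105


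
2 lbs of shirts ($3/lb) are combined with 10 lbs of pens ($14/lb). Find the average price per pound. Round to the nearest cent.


Cost of shirts:
2 x $3 = $6
Cost of pens:
10 x $14 = $140
Total cost: $6 + $140 = $146
Total weight: 12 lbs
Average: $146 / 12 = $12.1666... ≈ $12.17/lb

$12.17/lb


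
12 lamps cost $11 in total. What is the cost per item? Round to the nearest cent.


Total cost: $11
Number of items: 12
Unit price: $11 / 12 = $0.9166... ≈ $0.92

$0.92


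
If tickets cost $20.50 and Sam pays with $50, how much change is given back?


Start with the amount paid:
$50
Subtract the price:
$50 - $20.50 = $29.50

$29.50


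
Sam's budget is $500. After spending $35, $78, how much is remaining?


Add up expenses:
$35 + $78 = $113
Subtract from budget:
$500 - $113 = $387

$387


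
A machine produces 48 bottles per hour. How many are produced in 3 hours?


Production rate: 48 bottles per hour
Time: 3 hours
Total: 48 x 3 = 144 bottles

144 bottles


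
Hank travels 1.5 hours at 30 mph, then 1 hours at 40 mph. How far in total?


Leg 1 distance:
30 x 1.5 = 45 miles
Leg 2 distance:
40 x 1 = 40 miles
Total distance:
45 + 40 = 85 miles

85 miles


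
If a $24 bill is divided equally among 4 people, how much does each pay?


Total bill: $24
Number of people: 4
Each pays: $24 / 4 = $6

$6


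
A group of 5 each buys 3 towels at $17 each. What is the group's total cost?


Cost per person:
3 x $17 = $51
Group total:
5 x $51 = $255

$255


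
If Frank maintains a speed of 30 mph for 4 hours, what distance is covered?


Use the formula: distance = speed x time
Speed = 30 mph, Time = 4 hours
30 x 4 = 120 miles

120 miles


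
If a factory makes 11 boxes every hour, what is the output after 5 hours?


Production rate: 11 boxes per hour
Time: 5 hours
Total: 11 x 5 = 55 boxes

55 boxes


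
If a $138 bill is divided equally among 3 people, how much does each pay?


Total bill: $138
Number of people: 3
Each pays: $138 / 3 = $46

$46


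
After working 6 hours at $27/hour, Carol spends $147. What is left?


Calculate earnings:
6 x $27 = $162
Subtract spending:
$162 - $147 = $15

$15


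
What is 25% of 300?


Convert percentage to decimal:
25% = 0.25
Multiply:
300 x 0.25 = 75

75


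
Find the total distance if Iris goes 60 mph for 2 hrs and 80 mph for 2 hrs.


Leg 1 distance:
60 x 2 = 120 miles
Leg 2 distance:
80 x 2 = 160 miles
Total distance:
120 + 160 = 280 miles

280 miles


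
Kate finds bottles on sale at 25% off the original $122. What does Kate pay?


Calculate the discount amount:
25% of $122 = $30.50
Subtract from original:
$122 - $30.50 = $91.50

$91.50


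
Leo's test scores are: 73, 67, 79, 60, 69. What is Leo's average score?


Add the scores:
73 + 67 + 79 + 60 + 69 = 348
Divide by the number of tests:
348 / 5 = 69.6

69.6


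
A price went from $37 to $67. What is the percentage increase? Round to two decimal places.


Find the absolute change:
|67 - 37| = 30
Divide by original and multiply by 100:
30 / 37 x 100 = 81.0810...% ≈ 81.08%

81.08%


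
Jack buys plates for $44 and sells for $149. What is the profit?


Selling price = $149
Cost price = $44
Profit = selling price - cost price:
Profit = $149 - $44 = $105

$105


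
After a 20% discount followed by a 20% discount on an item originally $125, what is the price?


First discount:
20% of $125 = $25
Price after first discount:
$125 - $25 = $100
Second discount:
20% of $100 = $20
Final price:
$100 - $20 = $80

$80


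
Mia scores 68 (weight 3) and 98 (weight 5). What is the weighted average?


Weighted sum:
3 x 68 + 5 x 98 = 694
Total weight:
3 + 5 = 8
Weighted average:
694 / 8 = 86.75

86.75


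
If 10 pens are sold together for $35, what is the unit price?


Total cost: $35
Number of items: 10
Unit price: $35 / 10 = $3.50

$3.50


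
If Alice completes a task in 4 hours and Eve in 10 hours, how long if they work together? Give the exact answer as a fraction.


Alice's rate: 1/4 of the job per hour
Eve's rate: 1/10 of the job per hour
Combined rate: 1/4 + 1/10 = 7/20 per hour
Time = 1 / (7/20) = 20/7 hours (≈ 2.86 hours)

20/7 hours


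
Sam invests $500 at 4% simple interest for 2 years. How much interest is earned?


Use the formula I = P x R x T / 100
P x R x T = 500 x 4 x 2 = 4000
I = 4000 / 100 = $40

$40


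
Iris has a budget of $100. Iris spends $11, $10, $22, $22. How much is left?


Add up expenses:
$11 + $10 + $22 + $22 = $65
Subtract from budget:
$100 - $65 = $35

$35


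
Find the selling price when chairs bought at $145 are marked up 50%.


Calculate the markup amount:
50% of $145 = $72.50
Add to cost:
$145 + $72.50 = $217.50

$217.50


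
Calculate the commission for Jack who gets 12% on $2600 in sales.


Convert rate to decimal:
12% = 0.12
Multiply by sales:
$2600 x 0.12 = $312

$312


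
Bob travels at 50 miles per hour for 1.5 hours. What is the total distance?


Use the formula: distance = speed x time
Speed = 50 mph, Time = 1.5 hours
50 x 1.5 = 75 miles

75 miles


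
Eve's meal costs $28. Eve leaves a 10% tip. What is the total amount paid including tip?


Calculate the tip:
10% of $28 = $2.80
Add tip to meal cost:
$28 + $2.80 = $30.80

$30.80


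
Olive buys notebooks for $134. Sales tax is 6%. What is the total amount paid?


Calculate the tax:
6% of $134 = $8.04
Add tax to price:
$134 + $8.04 = $142.04

$142.04


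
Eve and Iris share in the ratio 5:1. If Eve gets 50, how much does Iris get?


Find the multiplier:
50 / 5 = 10
Apply to Iris's share:
1 x 10 = 10

10


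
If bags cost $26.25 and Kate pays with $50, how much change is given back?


Start with the amount paid:
$50
Subtract the price:
$50 - $26.25 = $23.75

$23.75


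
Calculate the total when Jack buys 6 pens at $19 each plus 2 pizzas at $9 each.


Cost of pens:
6 x $19 = $114
Cost of pizzas:
2 x $9 = $18
Add both:
$114 + $18 = $132

$132


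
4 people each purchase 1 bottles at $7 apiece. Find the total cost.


Cost per person:
1 x $7 = $7
Group total:
4 x $7 = $28

$28


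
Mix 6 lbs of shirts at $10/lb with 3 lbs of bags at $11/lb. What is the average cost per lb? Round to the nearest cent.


Cost of shirts:
6 x $10 = $60
Cost of bags:
3 x $11 = $33
Total cost: $60 + $33 = $93
Total weight: 9 lbs
Average: $93 / 9 = $10.3333... ≈ $10.33/lb

$10.33/lb


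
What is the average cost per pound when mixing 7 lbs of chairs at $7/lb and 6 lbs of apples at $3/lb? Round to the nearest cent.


Cost of chairs:
7 x $7 = $49
Cost of apples:
6 x $3 = $18
Total cost: $49 + $18 = $67
Total weight: 13 lbs
Average: $67 / 13 = $5.1538... ≈ $5.15/lb

$5.15/lb


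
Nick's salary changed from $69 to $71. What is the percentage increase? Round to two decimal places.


Find the absolute change:
|71 - 69| = 2
Divide by original and multiply by 100:
2 / 69 x 100 = 2.8985...% ≈ 2.9%

2.9%


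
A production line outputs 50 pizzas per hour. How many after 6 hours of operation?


Production rate: 50 pizzas per hour
Time: 6 hours
Total: 50 x 6 = 300 pizzas

300 pizzas


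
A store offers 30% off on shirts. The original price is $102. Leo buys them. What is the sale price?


Calculate the discount amount:
30% of $102 = $30.60
Subtract from original:
$102 - $30.60 = $71.40

$71.40


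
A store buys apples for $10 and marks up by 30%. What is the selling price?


Calculate the markup amount:
30% of $10 = $3
Add to cost:
$10 + $3 = $13

$13


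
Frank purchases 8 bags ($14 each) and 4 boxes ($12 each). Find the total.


Cost of bags:
8 x $14 = $112
Cost of boxes:
4 x $12 = $48
Add both:
$112 + $48 = $160

$160


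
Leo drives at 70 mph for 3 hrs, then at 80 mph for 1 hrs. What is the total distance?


Leg 1 distance:
70 x 3 = 210 miles
Leg 2 distance:
80 x 1 = 80 miles
Total distance:
210 + 80 = 290 miles

290 miles


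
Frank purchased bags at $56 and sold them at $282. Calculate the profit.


Selling price = $282
Cost price = $56
Profit = selling price - cost price:
Profit = $282 - $56 = $226

$226


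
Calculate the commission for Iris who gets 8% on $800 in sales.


Convert rate to decimal:
8% = 0.08
Multiply by sales:
$800 x 0.08 = $64

$64


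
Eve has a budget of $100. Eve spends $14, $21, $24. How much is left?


Add up expenses:
$14 + $21 + $24 = $59
Subtract from budget:
$100 - $59 = $41

$41


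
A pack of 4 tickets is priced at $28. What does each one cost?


Total cost: $28
Number of items: 4
Unit price: $28 / 4 = $7

$7


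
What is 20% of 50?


Convert percentage to decimal:
20% = 0.2
Multiply:
50 x 0.2 = 10

10


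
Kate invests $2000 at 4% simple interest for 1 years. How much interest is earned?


Use the formula I = P x R x T / 100
P x R x T = 2000 x 4 x 1 = 8000
I = 8000 / 100 = $80

$80


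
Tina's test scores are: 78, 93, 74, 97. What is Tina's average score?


Add the scores:
78 + 93 + 74 + 97 = 342
Divide by the number of tests:
342 / 4 = 85.5

85.5


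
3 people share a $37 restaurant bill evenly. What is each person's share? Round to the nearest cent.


Total bill: $37
Number of people: 3
Each pays: $37 / 3 = $12.3333... ≈ $12.33

$12.33


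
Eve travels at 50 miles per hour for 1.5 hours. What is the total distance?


Use the formula: distance = speed x time
Speed = 50 mph, Time = 1.5 hours
50 x 1.5 = 75 miles

75 miles


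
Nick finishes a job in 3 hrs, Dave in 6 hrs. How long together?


Nick's rate: 1/3 of the job per hour
Dave's rate: 1/6 of the job per hour
Combined rate: 1/3 + 1/6 = 1/2 per hour
Time = 1 / (1/2) = 2 hours

2 hours


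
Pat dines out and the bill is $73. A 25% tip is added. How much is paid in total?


Calculate the tip:
25% of $73 = $18.25
Add tip to meal cost:
$73 + $18.25 = $91.25

$91.25


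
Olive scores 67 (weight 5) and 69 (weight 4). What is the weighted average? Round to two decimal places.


Weighted sum:
5 x 67 + 4 x 69 = 611
Total weight:
5 + 4 = 9
Weighted average:
611 / 9 = 67.8888... ≈ 67.89

67.89


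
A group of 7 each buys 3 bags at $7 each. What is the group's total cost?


Cost per person:
3 x $7 = $21
Group total:
7 x $21 = $147

$147


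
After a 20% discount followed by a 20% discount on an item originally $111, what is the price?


First discount:
20% of $111 = $22.20
Price after first discount:
$111 - $22.20 = $88.80
Second discount:
20% of $88.80 = $17.76
Final price:
$88.80 - $17.76 = $71.04

$71.04


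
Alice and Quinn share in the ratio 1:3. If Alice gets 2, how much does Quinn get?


Find the multiplier:
2 / 1 = 2
Apply to Quinn's share:
3 x 2 = 6

6


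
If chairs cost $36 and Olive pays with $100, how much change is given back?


Start with the amount paid:
$100
Subtract the price:
$100 - $36 = $64

$64


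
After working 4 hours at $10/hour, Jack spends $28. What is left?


Calculate earnings:
4 x $10 = $40
Subtract spending:
$40 - $28 = $12

$12


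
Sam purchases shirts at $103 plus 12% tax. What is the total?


Calculate the tax:
12% of $103 = $12.36
Add tax to price:
$103 + $12.36 = $115.36

$115.36


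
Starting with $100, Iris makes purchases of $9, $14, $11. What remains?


Add up expenses:
$9 + $14 + $11 = $34
Subtract from budget:
$100 - $34 = $66

$66


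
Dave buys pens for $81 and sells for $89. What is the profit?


Selling price = $89
Cost price = $81
Profit = selling price - cost price:
Profit = $89 - $81 = $8

$8


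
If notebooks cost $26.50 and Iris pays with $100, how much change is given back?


Start with the amount paid:
$100
Subtract the price:
$100 - $26.50 = $73.50

$73.50


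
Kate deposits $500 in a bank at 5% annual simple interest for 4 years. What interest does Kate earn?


Use the formula I = P x R x T / 100
P x R x T = 500 x 5 x 4 = 10000
I = 10000 / 100 = $100

$100


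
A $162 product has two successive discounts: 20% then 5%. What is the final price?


First discount:
20% of $162 = $32.40
Price after first discount:
$162 - $32.40 = $129.60
Second discount:
5% of $129.60 = $6.48
Final price:
$129.60 - $6.48 = $123.12

$123.12


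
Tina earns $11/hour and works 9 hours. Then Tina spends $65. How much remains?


Calculate earnings:
9 x $11 = $99
Subtract spending:
$99 - $65 = $34

$34


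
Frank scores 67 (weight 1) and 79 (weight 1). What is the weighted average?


Weighted sum:
1 x 67 + 1 x 79 = 146
Total weight:
1 + 1 = 2
Weighted average:
146 / 2 = 73

73


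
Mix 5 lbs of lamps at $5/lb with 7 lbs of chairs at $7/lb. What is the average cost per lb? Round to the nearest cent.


Cost of lamps:
5 x $5 = $25
Cost of chairs:
7 x $7 = $49
Total cost: $25 + $49 = $74
Total weight: 12 lbs
Average: $74 / 12 = $6.1666... ≈ $6.17/lb

$6.17/lb
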